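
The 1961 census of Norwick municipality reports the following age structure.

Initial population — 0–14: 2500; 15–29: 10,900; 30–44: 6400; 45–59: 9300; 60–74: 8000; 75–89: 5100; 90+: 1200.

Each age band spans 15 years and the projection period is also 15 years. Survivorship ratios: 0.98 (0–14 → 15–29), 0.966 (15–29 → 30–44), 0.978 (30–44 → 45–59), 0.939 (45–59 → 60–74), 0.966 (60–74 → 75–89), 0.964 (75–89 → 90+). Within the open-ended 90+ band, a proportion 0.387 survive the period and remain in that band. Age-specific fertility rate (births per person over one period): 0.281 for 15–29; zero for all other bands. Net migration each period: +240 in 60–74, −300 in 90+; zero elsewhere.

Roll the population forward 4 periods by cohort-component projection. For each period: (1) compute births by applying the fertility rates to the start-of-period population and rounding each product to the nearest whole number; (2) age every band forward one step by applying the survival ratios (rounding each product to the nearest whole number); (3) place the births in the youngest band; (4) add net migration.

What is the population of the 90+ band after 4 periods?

Numbering the bands 1..7 from youngest to oldest:
After projecting period 1:
Births: 10900 × 0.281 = 3063
Band 2: 2500 × 0.98 = 2450
Band 3: 10900 × 0.966 = 10529
Band 4: 6400 × 0.978 = 6259
Band 5: 9300 × 0.939 = 8733
Band 6: 8000 × 0.966 = 7728
Band 7: 5100 × 0.964 + 1200 × 0.387 = 4916 + 464 = 5380
Net migration: Band 5 + 240 → 8973; Band 7 − 300 → 5080
→ [3063, 2450, 10529, 6259, 8973, 7728, 5080]
After projecting period 2:
Births: 2450 × 0.281 = 688
Band 2: 3063 × 0.98 = 3002
Band 3: 2450 × 0.966 = 2367
Band 4: 10529 × 0.978 = 10297
Band 5: 6259 × 0.939 = 5877
Band 6: 8973 × 0.966 = 8668
Band 7: 7728 × 0.964 + 5080 × 0.387 = 7450 + 1966 = 9416
Net migration: Band 5 + 240 → 6117; Band 7 − 300 → 9116
→ [688, 3002, 2367, 10297, 6117, 8668, 9116]
After projecting period 3:
Births: 3002 × 0.281 = 844
Band 2: 688 × 0.98 = 674
Band 3: 3002 × 0.966 = 2900
Band 4: 2367 × 0.978 = 2315
Band 5: 10297 × 0.939 = 9669
Band 6: 6117 × 0.966 = 5909
Band 7: 8668 × 0.964 + 9116 × 0.387 = 8356 + 3528 = 11884
Net migration: Band 5 + 240 → 9909; Band 7 − 300 → 11584
→ [844, 674, 2900, 2315, 9909, 5909, 11584]
After projecting period 4:
Births: 674 × 0.281 = 189
Band 2: 844 × 0.98 = 827
Band 3: 674 × 0.966 = 651
Band 4: 2900 × 0.978 = 2836
Band 5: 2315 × 0.939 = 2174
Band 6: 9909 × 0.966 = 9572
Band 7: 5909 × 0.964 + 11584 × 0.387 = 5696 + 4483 = 10179
Net migration: Band 5 + 240 → 2414; Band 7 − 300 → 9879
→ [189, 827, 651, 2836, 2414, 9572, 9879]

9879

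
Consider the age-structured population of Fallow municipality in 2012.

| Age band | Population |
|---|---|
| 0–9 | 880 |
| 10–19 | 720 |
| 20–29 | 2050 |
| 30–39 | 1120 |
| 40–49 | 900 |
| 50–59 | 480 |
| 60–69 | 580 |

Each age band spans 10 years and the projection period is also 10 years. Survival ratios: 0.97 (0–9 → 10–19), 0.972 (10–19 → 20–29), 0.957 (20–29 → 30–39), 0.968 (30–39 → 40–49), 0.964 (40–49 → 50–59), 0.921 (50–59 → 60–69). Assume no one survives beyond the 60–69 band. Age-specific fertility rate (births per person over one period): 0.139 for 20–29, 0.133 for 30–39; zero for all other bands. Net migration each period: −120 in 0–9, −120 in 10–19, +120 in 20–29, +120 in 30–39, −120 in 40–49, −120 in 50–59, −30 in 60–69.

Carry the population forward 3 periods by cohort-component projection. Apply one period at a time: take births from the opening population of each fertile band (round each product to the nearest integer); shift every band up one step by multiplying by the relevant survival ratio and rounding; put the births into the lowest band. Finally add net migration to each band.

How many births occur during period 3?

Call the bands 1 to 7, youngest first.
Period 1.
Births: 2050 × 0.139 = 285 ; 1120 × 0.133 = 149 ⇒ total 434
Band 2: 880 × 0.97 = 854
Band 3: 720 × 0.972 = 700
Band 4: 2050 × 0.957 = 1962
Band 5: 1120 × 0.968 = 1084
Band 6: 900 × 0.964 = 868
Band 7: 480 × 0.921 = 442
Net migration: Band 1 − 120 → 314; Band 2 − 120 → 734; Band 3 + 120 → 820; Band 4 + 120 → 2082; Band 5 − 120 → 964; Band 6 − 120 → 748; Band 7 − 30 → 412
Giving 314 / 734 / 820 / 2082 / 964 / 748 / 412.
Period 2.
Births: 820 × 0.139 = 114 ; 2082 × 0.133 = 277 ⇒ total 391
Band 2: 314 × 0.97 = 305
Band 3: 734 × 0.972 = 713
Band 4: 820 × 0.957 = 785
Band 5: 2082 × 0.968 = 2015
Band 6: 964 × 0.964 = 929
Band 7: 748 × 0.921 = 689
Net migration: Band 1 − 120 → 271; Band 2 − 120 → 185; Band 3 + 120 → 833; Band 4 + 120 → 905; Band 5 − 120 → 1895; Band 6 − 120 → 809; Band 7 − 30 → 659
Giving 271 / 185 / 833 / 905 / 1895 / 809 / 659.
Period 3.
Births: 833 × 0.139 = 116 ; 905 × 0.133 = 120 ⇒ total 236
Band 2: 271 × 0.97 = 263
Band 3: 185 × 0.972 = 180
Band 4: 833 × 0.957 = 797
Band 5: 905 × 0.968 = 876
Band 6: 1895 × 0.964 = 1827
Band 7: 809 × 0.921 = 745
Net migration: Band 1 − 120 → 116; Band 2 − 120 → 143; Band 3 + 120 → 300; Band 4 + 120 → 917; Band 5 − 120 → 756; Band 6 − 120 → 1707; Band 7 − 30 → 715
Giving 116 / 143 / 300 / 917 / 756 / 1707 / 715.

236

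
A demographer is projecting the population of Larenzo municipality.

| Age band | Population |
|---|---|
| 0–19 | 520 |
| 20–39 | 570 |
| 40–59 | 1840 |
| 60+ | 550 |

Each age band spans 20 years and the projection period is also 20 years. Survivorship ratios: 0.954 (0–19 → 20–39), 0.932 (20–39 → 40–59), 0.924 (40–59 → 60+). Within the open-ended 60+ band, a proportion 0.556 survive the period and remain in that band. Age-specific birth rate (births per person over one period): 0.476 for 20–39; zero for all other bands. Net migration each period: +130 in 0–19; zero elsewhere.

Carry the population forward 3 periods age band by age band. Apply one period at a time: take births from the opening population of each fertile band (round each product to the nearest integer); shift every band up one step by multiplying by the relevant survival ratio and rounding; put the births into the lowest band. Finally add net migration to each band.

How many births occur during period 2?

236

— Period 1 —
Births: 570 × 0.476 = 271
20–39: 520 × 0.954 = 496
40–59: 570 × 0.932 = 531
60+: 1840 × 0.924 + 550 × 0.556 = 1700 + 306 = 2006
Net migration: 0–19 + 130 → 401
End of period: [401, 496, 531, 2006]
— Period 2 —
Births: 496 × 0.476 = 236
20–39: 401 × 0.954 = 383
40–59: 496 × 0.932 = 462
60+: 531 × 0.924 + 2006 × 0.556 = 491 + 1115 = 1606
Net migration: 0–19 + 130 → 366
End of period: [366, 383, 462, 1606]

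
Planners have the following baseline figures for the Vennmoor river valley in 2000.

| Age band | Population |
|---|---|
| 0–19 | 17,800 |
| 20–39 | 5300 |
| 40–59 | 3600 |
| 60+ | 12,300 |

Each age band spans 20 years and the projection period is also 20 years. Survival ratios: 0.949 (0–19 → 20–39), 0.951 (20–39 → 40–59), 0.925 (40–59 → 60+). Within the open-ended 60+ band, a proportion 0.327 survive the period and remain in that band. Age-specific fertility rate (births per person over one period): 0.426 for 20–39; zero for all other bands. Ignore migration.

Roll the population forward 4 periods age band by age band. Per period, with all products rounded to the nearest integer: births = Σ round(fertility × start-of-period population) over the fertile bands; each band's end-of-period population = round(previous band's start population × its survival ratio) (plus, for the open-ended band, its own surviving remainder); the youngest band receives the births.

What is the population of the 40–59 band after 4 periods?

Let band 1 be 0–19 through band 4 = 60+.
Period 1:
Births: 5300 × 0.426 = 2258
Band 2: 17800 × 0.949 = 16892
Band 3: 5300 × 0.951 = 5040
Band 4: 3600 × 0.925 + 12300 × 0.327 = 3330 + 4022 = 7352
End of period: [2258, 16892, 5040, 7352]
Period 2:
Births: 16892 × 0.426 = 7196
Band 2: 2258 × 0.949 = 2143
Band 3: 16892 × 0.951 = 16064
Band 4: 5040 × 0.925 + 7352 × 0.327 = 4662 + 2404 = 7066
End of period: [7196, 2143, 16064, 7066]
Period 3:
Births: 2143 × 0.426 = 913
Band 2: 7196 × 0.949 = 6829
Band 3: 2143 × 0.951 = 2038
Band 4: 16064 × 0.925 + 7066 × 0.327 = 14859 + 2311 = 17170
End of period: [913, 6829, 2038, 17170]
Period 4:
Births: 6829 × 0.426 = 2909
Band 2: 913 × 0.949 = 866
Band 3: 6829 × 0.951 = 6494
Band 4: 2038 × 0.925 + 17170 × 0.327 = 1885 + 5615 = 7500
End of period: [2909, 866, 6494, 7500]

6494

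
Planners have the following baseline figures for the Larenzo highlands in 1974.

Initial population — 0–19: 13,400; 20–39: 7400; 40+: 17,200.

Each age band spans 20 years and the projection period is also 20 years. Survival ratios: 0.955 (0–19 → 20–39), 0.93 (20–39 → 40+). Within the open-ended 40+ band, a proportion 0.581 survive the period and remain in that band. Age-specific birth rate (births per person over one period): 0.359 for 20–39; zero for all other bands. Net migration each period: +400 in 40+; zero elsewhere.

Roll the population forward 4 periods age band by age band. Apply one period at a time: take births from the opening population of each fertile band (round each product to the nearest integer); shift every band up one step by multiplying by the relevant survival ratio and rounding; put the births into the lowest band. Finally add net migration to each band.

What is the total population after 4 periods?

16068

Let band 1 be 0–19 through band 3 = 40+.
Period 1.
Births: 7400 × 0.359 = 2657
Band 2: 13400 × 0.955 = 12797
Band 3: 7400 × 0.93 + 17200 × 0.581 = 6882 + 9993 = 16875
Net migration: Band 3 + 400 → 17275
End of period: [2657, 12797, 17275]
Period 2.
Births: 12797 × 0.359 = 4594
Band 2: 2657 × 0.955 = 2537
Band 3: 12797 × 0.93 + 17275 × 0.581 = 11901 + 10037 = 21938
Net migration: Band 3 + 400 → 22338
End of period: [4594, 2537, 22338]
Period 3.
Births: 2537 × 0.359 = 911
Band 2: 4594 × 0.955 = 4387
Band 3: 2537 × 0.93 + 22338 × 0.581 = 2359 + 12978 = 15337
Net migration: Band 3 + 400 → 15737
End of period: [911, 4387, 15737]
Period 4.
Births: 4387 × 0.359 = 1575
Band 2: 911 × 0.955 = 870
Band 3: 4387 × 0.93 + 15737 × 0.581 = 4080 + 9143 = 13223
Net migration: Band 3 + 400 → 13623
End of period: [1575, 870, 13623]
Total after period 4: 1575 + 870 + 13623 = 16068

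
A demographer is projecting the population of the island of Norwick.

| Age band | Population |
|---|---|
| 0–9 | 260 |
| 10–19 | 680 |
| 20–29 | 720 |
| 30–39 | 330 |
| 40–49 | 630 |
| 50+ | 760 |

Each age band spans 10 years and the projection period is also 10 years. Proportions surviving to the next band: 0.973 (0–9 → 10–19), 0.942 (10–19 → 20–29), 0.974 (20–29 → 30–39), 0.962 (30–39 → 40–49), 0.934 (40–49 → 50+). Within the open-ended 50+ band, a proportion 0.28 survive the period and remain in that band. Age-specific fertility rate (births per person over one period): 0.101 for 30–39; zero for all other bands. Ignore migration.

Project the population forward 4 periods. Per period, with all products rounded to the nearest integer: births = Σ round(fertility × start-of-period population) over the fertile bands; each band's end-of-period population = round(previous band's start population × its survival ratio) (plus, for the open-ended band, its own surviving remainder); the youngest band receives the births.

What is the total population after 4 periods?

1178

Period 1.
Births: 330 × 0.101 = 33
10–19: 260 × 0.973 = 253
20–29: 680 × 0.942 = 641
30–39: 720 × 0.974 = 701
40–49: 330 × 0.962 = 317
50+: 630 × 0.934 + 760 × 0.28 = 588 + 213 = 801
Population now: 0–9=33, 10–19=253, 20–29=641, 30–39=701, 40–49=317, 50+=801
Period 2.
Births: 701 × 0.101 = 71
10–19: 33 × 0.973 = 32
20–29: 253 × 0.942 = 238
30–39: 641 × 0.974 = 624
40–49: 701 × 0.962 = 674
50+: 317 × 0.934 + 801 × 0.28 = 296 + 224 = 520
Population now: 0–9=71, 10–19=32, 20–29=238, 30–39=624, 40–49=674, 50+=520
Period 3.
Births: 624 × 0.101 = 63
10–19: 71 × 0.973 = 69
20–29: 32 × 0.942 = 30
30–39: 238 × 0.974 = 232
40–49: 624 × 0.962 = 600
50+: 674 × 0.934 + 520 × 0.28 = 630 + 146 = 776
Population now: 0–9=63, 10–19=69, 20–29=30, 30–39=232, 40–49=600, 50+=776
Period 4.
Births: 232 × 0.101 = 23
10–19: 63 × 0.973 = 61
20–29: 69 × 0.942 = 65
30–39: 30 × 0.974 = 29
40–49: 232 × 0.962 = 223
50+: 600 × 0.934 + 776 × 0.28 = 560 + 217 = 777
Population now: 0–9=23, 10–19=61, 20–29=65, 30–39=29, 40–49=223, 50+=777
Total after period 4: 23 + 61 + 65 + 29 + 223 + 777 = 1178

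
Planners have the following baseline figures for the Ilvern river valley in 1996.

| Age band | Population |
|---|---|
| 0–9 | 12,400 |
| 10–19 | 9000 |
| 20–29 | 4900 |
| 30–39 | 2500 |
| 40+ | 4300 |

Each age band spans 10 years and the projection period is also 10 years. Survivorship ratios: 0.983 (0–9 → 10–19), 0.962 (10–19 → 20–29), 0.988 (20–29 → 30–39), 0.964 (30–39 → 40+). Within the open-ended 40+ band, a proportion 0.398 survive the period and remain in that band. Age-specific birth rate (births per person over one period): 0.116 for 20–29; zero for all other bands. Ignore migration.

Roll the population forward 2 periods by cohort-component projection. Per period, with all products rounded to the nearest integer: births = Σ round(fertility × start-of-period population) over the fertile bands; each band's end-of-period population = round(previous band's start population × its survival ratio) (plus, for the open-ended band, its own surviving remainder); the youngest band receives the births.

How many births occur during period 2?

Period 1.
Births: 4900 × 0.116 = 568
10–19: 12400 × 0.983 = 12189
20–29: 9000 × 0.962 = 8658
30–39: 4900 × 0.988 = 4841
40+: 2500 × 0.964 + 4300 × 0.398 = 2410 + 1711 = 4121
→ [568, 12189, 8658, 4841, 4121]
Period 2.
Births: 8658 × 0.116 = 1004
10–19: 568 × 0.983 = 558
20–29: 12189 × 0.962 = 11726
30–39: 8658 × 0.988 = 8554
40+: 4841 × 0.964 + 4121 × 0.398 = 4667 + 1640 = 6307
→ [1004, 558, 11726, 8554, 6307]

1004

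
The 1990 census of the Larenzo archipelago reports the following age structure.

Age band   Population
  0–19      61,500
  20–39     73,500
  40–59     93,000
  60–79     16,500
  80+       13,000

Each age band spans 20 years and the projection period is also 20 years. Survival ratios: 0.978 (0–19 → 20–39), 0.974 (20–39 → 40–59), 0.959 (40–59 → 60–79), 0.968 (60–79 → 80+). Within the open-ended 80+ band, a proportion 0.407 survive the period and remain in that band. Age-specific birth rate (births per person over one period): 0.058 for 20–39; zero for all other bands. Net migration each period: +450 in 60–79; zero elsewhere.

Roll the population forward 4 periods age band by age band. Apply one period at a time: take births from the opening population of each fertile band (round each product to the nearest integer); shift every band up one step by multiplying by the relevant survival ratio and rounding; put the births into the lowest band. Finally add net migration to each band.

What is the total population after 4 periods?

Numbering the groups 1..5 from youngest to oldest:
[period 1]
Births: 73500 × 0.058 = 4263
Group 2: 61500 × 0.978 = 60147
Group 3: 73500 × 0.974 = 71589
Group 4: 93000 × 0.959 = 89187
Group 5: 16500 × 0.968 + 13000 × 0.407 = 15972 + 5291 = 21263
Net migration: Group 4 + 450 → 89637
End of period: [4263, 60147, 71589, 89637, 21263]
[period 2]
Births: 60147 × 0.058 = 3489
Group 2: 4263 × 0.978 = 4169
Group 3: 60147 × 0.974 = 58583
Group 4: 71589 × 0.959 = 68654
Group 5: 89637 × 0.968 + 21263 × 0.407 = 86769 + 8654 = 95423
Net migration: Group 4 + 450 → 69104
End of period: [3489, 4169, 58583, 69104, 95423]
[period 3]
Births: 4169 × 0.058 = 242
Group 2: 3489 × 0.978 = 3412
Group 3: 4169 × 0.974 = 4061
Group 4: 58583 × 0.959 = 56181
Group 5: 69104 × 0.968 + 95423 × 0.407 = 66893 + 38837 = 105730
Net migration: Group 4 + 450 → 56631
End of period: [242, 3412, 4061, 56631, 105730]
[period 4]
Births: 3412 × 0.058 = 198
Group 2: 242 × 0.978 = 237
Group 3: 3412 × 0.974 = 3323
Group 4: 4061 × 0.959 = 3894
Group 5: 56631 × 0.968 + 105730 × 0.407 = 54819 + 43032 = 97851
Net migration: Group 4 + 450 → 4344
End of period: [198, 237, 3323, 4344, 97851]
Total after period 4: 198 + 237 + 3323 + 4344 + 97851 = 105953

105953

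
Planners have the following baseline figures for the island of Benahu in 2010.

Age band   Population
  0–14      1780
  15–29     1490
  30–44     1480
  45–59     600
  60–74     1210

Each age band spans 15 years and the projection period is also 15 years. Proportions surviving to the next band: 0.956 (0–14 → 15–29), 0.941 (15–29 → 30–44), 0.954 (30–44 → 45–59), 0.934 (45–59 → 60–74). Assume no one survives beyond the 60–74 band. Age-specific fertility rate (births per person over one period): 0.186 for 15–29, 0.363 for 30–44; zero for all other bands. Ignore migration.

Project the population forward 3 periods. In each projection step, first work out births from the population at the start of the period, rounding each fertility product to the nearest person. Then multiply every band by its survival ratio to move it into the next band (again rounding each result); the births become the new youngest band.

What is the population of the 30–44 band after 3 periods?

Numbering the bands 1..5 from youngest to oldest:
Period 1.
Births: 1490 × 0.186 = 277 ; 1480 × 0.363 = 537 — total 814
Band 2: 1780 × 0.956 = 1702
Band 3: 1490 × 0.941 = 1402
Band 4: 1480 × 0.954 = 1412
Band 5: 600 × 0.934 = 560
→ [814, 1702, 1402, 1412, 560]
Period 2.
Births: 1702 × 0.186 = 317 ; 1402 × 0.363 = 509 — total 826
Band 2: 814 × 0.956 = 778
Band 3: 1702 × 0.941 = 1602
Band 4: 1402 × 0.954 = 1338
Band 5: 1412 × 0.934 = 1319
→ [826, 778, 1602, 1338, 1319]
Period 3.
Births: 778 × 0.186 = 145 ; 1602 × 0.363 = 582 — total 727
Band 2: 826 × 0.956 = 790
Band 3: 778 × 0.941 = 732
Band 4: 1602 × 0.954 = 1528
Band 5: 1338 × 0.934 = 1250
→ [727, 790, 732, 1528, 1250]

732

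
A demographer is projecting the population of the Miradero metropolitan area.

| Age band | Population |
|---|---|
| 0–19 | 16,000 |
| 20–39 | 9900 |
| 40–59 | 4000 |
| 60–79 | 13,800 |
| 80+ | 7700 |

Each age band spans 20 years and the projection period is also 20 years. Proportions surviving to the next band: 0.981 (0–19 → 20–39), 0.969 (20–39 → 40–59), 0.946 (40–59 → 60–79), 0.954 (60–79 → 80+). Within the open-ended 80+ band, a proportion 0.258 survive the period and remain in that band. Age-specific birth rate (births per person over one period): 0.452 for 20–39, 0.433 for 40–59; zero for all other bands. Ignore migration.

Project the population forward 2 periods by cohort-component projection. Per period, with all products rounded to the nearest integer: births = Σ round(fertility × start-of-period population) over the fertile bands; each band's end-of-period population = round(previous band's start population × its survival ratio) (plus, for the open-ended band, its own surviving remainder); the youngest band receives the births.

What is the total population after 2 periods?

49141

[period 1]
Births: 9900 × 0.452 = 4475  |  4000 × 0.433 = 1732 → total 6207
20–39: 16000 × 0.981 = 15696
40–59: 9900 × 0.969 = 9593
60–79: 4000 × 0.946 = 3784
80+: 13800 × 0.954 + 7700 × 0.258 = 13165 + 1987 = 15152
→ [6207, 15696, 9593, 3784, 15152]
[period 2]
Births: 15696 × 0.452 = 7095  |  9593 × 0.433 = 4154 → total 11249
20–39: 6207 × 0.981 = 6089
40–59: 15696 × 0.969 = 15209
60–79: 9593 × 0.946 = 9075
80+: 3784 × 0.954 + 15152 × 0.258 = 3610 + 3909 = 7519
→ [11249, 6089, 15209, 9075, 7519]
Total after period 2: 11249 + 6089 + 15209 + 9075 + 7519 = 49141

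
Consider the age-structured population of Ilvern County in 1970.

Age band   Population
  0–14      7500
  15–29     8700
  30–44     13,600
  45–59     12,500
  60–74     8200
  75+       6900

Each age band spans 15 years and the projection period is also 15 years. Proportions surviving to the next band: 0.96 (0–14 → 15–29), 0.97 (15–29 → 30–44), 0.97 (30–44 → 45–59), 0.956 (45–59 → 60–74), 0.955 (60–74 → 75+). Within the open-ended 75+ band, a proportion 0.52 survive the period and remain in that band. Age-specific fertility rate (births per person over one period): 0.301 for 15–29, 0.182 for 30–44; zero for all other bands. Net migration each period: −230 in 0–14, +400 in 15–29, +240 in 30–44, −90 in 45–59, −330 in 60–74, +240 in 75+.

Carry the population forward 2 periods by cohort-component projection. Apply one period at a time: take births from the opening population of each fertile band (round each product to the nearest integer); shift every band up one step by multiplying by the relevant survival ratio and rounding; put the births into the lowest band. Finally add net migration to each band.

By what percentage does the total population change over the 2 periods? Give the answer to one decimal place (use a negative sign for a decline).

-5.5

Period 1:
Births: 8700 × 0.301 = 2619 ; 13600 × 0.182 = 2475 ⇒ total 5094
15–29: 7500 × 0.96 = 7200
30–44: 8700 × 0.97 = 8439
45–59: 13600 × 0.97 = 13192
60–74: 12500 × 0.956 = 11950
75+: 8200 × 0.955 + 6900 × 0.52 = 7831 + 3588 = 11419
Net migration: 0–14 − 230 → 4864; 15–29 + 400 → 7600; 30–44 + 240 → 8679; 45–59 − 90 → 13102; 60–74 − 330 → 11620; 75+ + 240 → 11659
→ [4864, 7600, 8679, 13102, 11620, 11659]
Period 2:
Births: 7600 × 0.301 = 2288 ; 8679 × 0.182 = 1580 ⇒ total 3868
15–29: 4864 × 0.96 = 4669
30–44: 7600 × 0.97 = 7372
45–59: 8679 × 0.97 = 8419
60–74: 13102 × 0.956 = 12526
75+: 11620 × 0.955 + 11659 × 0.52 = 11097 + 6063 = 17160
Net migration: 0–14 − 230 → 3638; 15–29 + 400 → 5069; 30–44 + 240 → 7612; 45–59 − 90 → 8329; 60–74 − 330 → 12196; 75+ + 240 → 17400
→ [3638, 5069, 7612, 8329, 12196, 17400]
Total: 57400 → 54244; change = -3156; percentage change = -5.5%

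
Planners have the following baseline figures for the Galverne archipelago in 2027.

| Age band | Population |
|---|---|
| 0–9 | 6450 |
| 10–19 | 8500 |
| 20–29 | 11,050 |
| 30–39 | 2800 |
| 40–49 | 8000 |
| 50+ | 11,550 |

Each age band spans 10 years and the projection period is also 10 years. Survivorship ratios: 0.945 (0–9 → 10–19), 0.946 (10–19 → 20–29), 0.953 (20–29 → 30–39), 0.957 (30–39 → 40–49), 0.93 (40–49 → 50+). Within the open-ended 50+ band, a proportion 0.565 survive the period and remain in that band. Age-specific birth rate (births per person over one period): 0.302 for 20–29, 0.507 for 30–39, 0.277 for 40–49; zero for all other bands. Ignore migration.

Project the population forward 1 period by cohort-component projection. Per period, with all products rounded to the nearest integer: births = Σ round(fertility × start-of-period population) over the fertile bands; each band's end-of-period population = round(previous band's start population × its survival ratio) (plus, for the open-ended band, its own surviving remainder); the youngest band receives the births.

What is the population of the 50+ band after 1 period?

13966

Numbering the bands 1..6 from youngest to oldest:
After projecting period 1:
Births: 11050 × 0.302 = 3337, 2800 × 0.507 = 1420, 8000 × 0.277 = 2216 → total 6973
Band 2: 6450 × 0.945 = 6095
Band 3: 8500 × 0.946 = 8041
Band 4: 11050 × 0.953 = 10531
Band 5: 2800 × 0.957 = 2680
Band 6: 8000 × 0.93 + 11550 × 0.565 = 7440 + 6526 = 13966
Population now: 0–9=6973, 10–19=6095, 20–29=8041, 30–39=10531, 40–49=2680, 50+=13966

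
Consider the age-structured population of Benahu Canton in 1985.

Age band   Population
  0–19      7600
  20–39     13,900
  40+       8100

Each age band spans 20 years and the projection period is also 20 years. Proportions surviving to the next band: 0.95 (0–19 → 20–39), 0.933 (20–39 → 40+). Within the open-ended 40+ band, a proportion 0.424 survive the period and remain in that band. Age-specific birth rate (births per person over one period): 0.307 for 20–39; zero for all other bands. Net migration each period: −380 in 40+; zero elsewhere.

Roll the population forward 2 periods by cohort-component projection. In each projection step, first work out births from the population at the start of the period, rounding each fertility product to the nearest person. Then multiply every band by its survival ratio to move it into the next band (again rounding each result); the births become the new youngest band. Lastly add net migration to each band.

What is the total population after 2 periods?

19421

Period 1.
Births: 13900 × 0.307 = 4267
20–39: 7600 × 0.95 = 7220
40+: 13900 × 0.933 + 8100 × 0.424 = 12969 + 3434 = 16403
Net migration: 40+ − 380 → 16023
Population now: 0–19=4267, 20–39=7220, 40+=16023
Period 2.
Births: 7220 × 0.307 = 2217
20–39: 4267 × 0.95 = 4054
40+: 7220 × 0.933 + 16023 × 0.424 = 6736 + 6794 = 13530
Net migration: 40+ − 380 → 13150
Population now: 0–19=2217, 20–39=4054, 40+=13150
Total after period 2: 2217 + 4054 + 13150 = 19421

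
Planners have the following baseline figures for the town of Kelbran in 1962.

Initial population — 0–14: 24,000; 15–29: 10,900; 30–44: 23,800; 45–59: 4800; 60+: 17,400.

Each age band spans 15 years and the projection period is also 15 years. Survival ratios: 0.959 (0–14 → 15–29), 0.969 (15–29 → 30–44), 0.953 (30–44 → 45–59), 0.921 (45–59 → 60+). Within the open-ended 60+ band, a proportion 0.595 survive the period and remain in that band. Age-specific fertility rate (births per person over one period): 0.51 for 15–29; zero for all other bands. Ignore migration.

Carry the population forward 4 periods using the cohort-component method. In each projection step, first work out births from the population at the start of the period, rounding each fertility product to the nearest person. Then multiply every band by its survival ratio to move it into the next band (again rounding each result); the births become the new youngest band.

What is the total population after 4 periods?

59780

Call the bands 1 to 5, youngest first.
Period 1:
Births: 10900 × 0.51 = 5559
Band 2: 24000 × 0.959 = 23016
Band 3: 10900 × 0.969 = 10562
Band 4: 23800 × 0.953 = 22681
Band 5: 4800 × 0.921 + 17400 × 0.595 = 4421 + 10353 = 14774
End of period: [5559, 23016, 10562, 22681, 14774]
Period 2:
Births: 23016 × 0.51 = 11738
Band 2: 5559 × 0.959 = 5331
Band 3: 23016 × 0.969 = 22303
Band 4: 10562 × 0.953 = 10066
Band 5: 22681 × 0.921 + 14774 × 0.595 = 20889 + 8791 = 29680
End of period: [11738, 5331, 22303, 10066, 29680]
Period 3:
Births: 5331 × 0.51 = 2719
Band 2: 11738 × 0.959 = 11257
Band 3: 5331 × 0.969 = 5166
Band 4: 22303 × 0.953 = 21255
Band 5: 10066 × 0.921 + 29680 × 0.595 = 9271 + 17660 = 26931
End of period: [2719, 11257, 5166, 21255, 26931]
Period 4:
Births: 11257 × 0.51 = 5741
Band 2: 2719 × 0.959 = 2608
Band 3: 11257 × 0.969 = 10908
Band 4: 5166 × 0.953 = 4923
Band 5: 21255 × 0.921 + 26931 × 0.595 = 19576 + 16024 = 35600
End of period: [5741, 2608, 10908, 4923, 35600]
Total after period 4: 5741 + 2608 + 10908 + 4923 + 35600 = 59780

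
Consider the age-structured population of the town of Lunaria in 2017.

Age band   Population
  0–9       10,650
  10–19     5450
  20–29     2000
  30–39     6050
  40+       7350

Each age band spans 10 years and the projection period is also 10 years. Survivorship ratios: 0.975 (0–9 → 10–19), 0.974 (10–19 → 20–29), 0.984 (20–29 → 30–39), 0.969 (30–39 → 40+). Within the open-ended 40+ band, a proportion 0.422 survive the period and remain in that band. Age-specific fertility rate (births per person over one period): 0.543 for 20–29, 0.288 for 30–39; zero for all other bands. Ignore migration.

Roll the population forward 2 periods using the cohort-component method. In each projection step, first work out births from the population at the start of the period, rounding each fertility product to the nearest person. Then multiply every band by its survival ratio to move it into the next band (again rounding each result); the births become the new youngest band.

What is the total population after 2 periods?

— Period 1 —
Births: 2000 * 0.543 = 1086 ; 6050 * 0.288 = 1742 — total 2828
10–19: 10650 * 0.975 = 10384
20–29: 5450 * 0.974 = 5308
30–39: 2000 * 0.984 = 1968
40+: 6050 * 0.969 + 7350 * 0.422 = 5862 + 3102 = 8964
→ [2828, 10384, 5308, 1968, 8964]
— Period 2 —
Births: 5308 * 0.543 = 2882 ; 1968 * 0.288 = 567 — total 3449
10–19: 2828 * 0.975 = 2757
20–29: 10384 * 0.974 = 10114
30–39: 5308 * 0.984 = 5223
40+: 1968 * 0.969 + 8964 * 0.422 = 1907 + 3783 = 5690
→ [3449, 2757, 10114, 5223, 5690]
Total after period 2: 3449 + 2757 + 10114 + 5223 + 5690 = 27233

27233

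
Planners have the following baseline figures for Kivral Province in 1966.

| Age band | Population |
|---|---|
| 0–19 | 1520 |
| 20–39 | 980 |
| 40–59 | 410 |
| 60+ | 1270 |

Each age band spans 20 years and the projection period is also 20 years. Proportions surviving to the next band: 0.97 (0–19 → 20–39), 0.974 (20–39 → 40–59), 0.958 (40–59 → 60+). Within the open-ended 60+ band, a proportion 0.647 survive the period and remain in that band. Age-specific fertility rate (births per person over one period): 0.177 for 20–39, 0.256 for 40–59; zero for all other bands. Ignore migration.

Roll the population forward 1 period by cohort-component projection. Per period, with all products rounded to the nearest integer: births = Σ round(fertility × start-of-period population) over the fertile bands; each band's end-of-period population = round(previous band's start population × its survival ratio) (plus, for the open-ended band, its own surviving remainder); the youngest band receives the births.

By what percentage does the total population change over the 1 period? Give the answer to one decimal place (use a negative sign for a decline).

Numbering the bands 1..4 from youngest to oldest:
Period 1:
Births: 980 × 0.177 = 173  |  410 × 0.256 = 105 — total 278
Band 2: 1520 × 0.97 = 1474
Band 3: 980 × 0.974 = 955
Band 4: 410 × 0.958 + 1270 × 0.647 = 393 + 822 = 1215
Giving 278 / 1474 / 955 / 1215.
Total: 4180 → 3922; change = -258; percentage change = -6.2%

-6.2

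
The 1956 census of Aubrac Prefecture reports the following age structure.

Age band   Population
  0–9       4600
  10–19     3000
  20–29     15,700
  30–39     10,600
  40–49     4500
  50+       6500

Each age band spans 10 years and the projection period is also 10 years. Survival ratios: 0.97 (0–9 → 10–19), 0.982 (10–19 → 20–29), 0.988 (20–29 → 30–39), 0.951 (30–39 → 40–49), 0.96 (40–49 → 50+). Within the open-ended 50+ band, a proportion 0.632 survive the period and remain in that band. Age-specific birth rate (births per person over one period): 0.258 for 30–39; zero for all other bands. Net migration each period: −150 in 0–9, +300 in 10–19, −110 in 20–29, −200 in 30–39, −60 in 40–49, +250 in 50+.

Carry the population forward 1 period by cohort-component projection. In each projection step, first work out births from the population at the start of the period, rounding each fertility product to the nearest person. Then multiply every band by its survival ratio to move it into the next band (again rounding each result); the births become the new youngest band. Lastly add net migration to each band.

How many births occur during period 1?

2735

(Groups numbered youngest = 1 to oldest = 6.)
— Period 1 —
Births: 10600 × 0.258 = 2735
Group 2: 4600 × 0.97 = 4462
Group 3: 3000 × 0.982 = 2946
Group 4: 15700 × 0.988 = 15512
Group 5: 10600 × 0.951 = 10081
Group 6: 4500 × 0.96 + 6500 × 0.632 = 4320 + 4108 = 8428
Net migration: Group 1 − 150 → 2585; Group 2 + 300 → 4762; Group 3 − 110 → 2836; Group 4 − 200 → 15312; Group 5 − 60 → 10021; Group 6 + 250 → 8678
End of period: [2585, 4762, 2836, 15312, 10021, 8678]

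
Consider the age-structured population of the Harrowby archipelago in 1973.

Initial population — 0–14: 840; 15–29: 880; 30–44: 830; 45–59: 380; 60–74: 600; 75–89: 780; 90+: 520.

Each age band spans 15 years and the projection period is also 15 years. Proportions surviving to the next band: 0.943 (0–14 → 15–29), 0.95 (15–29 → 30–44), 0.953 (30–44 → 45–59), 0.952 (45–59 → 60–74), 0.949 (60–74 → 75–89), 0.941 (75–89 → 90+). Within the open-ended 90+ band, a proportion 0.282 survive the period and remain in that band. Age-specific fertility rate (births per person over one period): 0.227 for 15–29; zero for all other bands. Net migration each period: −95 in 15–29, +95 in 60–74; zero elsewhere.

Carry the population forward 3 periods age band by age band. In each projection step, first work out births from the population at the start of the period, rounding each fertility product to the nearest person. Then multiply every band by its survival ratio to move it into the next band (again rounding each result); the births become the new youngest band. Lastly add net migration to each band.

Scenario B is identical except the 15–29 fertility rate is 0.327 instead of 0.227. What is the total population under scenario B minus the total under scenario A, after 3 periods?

Let band 1 be 0–14 through band 7 = 90+.
[period 1]
Births: 880 * 0.227 = 200
Band 2: 840 * 0.943 = 792
Band 3: 880 * 0.95 = 836
Band 4: 830 * 0.953 = 791
Band 5: 380 * 0.952 = 362
Band 6: 600 * 0.949 = 569
Band 7: 780 * 0.941 + 520 * 0.282 = 734 + 147 = 881
Net migration: Band 2 − 95 → 697; Band 5 + 95 → 457
Giving 200 / 697 / 836 / 791 / 457 / 569 / 881.
[period 2]
Births: 697 * 0.227 = 158
Band 2: 200 * 0.943 = 189
Band 3: 697 * 0.95 = 662
Band 4: 836 * 0.953 = 797
Band 5: 791 * 0.952 = 753
Band 6: 457 * 0.949 = 434
Band 7: 569 * 0.941 + 881 * 0.282 = 535 + 248 = 783
Net migration: Band 2 − 95 → 94; Band 5 + 95 → 848
Giving 158 / 94 / 662 / 797 / 848 / 434 / 783.
[period 3]
Births: 94 * 0.227 = 21
Band 2: 158 * 0.943 = 149
Band 3: 94 * 0.95 = 89
Band 4: 662 * 0.953 = 631
Band 5: 797 * 0.952 = 759
Band 6: 848 * 0.949 = 805
Band 7: 434 * 0.941 + 783 * 0.282 = 408 + 221 = 629
Net migration: Band 2 − 95 → 54; Band 5 + 95 → 854
Giving 21 / 54 / 89 / 631 / 854 / 805 / 629.
Scenario A total after 3 periods: 3083
Scenario B projection —
[period 1]
Births: 880 * 0.327 = 288
Band 2: 840 * 0.943 = 792
Band 3: 880 * 0.95 = 836
Band 4: 830 * 0.953 = 791
Band 5: 380 * 0.952 = 362
Band 6: 600 * 0.949 = 569
Band 7: 780 * 0.941 + 520 * 0.282 = 734 + 147 = 881
Net migration: Band 2 − 95 → 697; Band 5 + 95 → 457
Giving 288 / 697 / 836 / 791 / 457 / 569 / 881.
[period 2]
Births: 697 * 0.327 = 228
Band 2: 288 * 0.943 = 272
Band 3: 697 * 0.95 = 662
Band 4: 836 * 0.953 = 797
Band 5: 791 * 0.952 = 753
Band 6: 457 * 0.949 = 434
Band 7: 569 * 0.941 + 881 * 0.282 = 535 + 248 = 783
Net migration: Band 2 − 95 → 177; Band 5 + 95 → 848
Giving 228 / 177 / 662 / 797 / 848 / 434 / 783.
[period 3]
Births: 177 * 0.327 = 58
Band 2: 228 * 0.943 = 215
Band 3: 177 * 0.95 = 168
Band 4: 662 * 0.953 = 631
Band 5: 797 * 0.952 = 759
Band 6: 848 * 0.949 = 805
Band 7: 434 * 0.941 + 783 * 0.282 = 408 + 221 = 629
Net migration: Band 2 − 95 → 120; Band 5 + 95 → 854
Giving 58 / 120 / 168 / 631 / 854 / 805 / 629.
Scenario B total after 3 periods: 3265
Difference B − A = 3265 − 3083 = 182

182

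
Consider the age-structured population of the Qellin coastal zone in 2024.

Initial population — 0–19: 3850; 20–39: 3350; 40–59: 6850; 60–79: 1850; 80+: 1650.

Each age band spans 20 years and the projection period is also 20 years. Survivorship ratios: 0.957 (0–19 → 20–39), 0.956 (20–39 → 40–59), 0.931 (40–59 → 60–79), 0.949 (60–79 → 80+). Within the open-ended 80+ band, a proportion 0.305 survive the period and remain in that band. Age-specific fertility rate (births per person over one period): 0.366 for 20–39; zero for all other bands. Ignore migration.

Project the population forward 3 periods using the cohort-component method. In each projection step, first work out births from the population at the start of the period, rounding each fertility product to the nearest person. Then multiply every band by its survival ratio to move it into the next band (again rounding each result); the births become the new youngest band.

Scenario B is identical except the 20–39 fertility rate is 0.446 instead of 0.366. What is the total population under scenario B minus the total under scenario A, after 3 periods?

737

Call the groups 1 to 5, youngest first.
Period 1:
Births: 3350 × 0.366 = 1226
Group 2: 3850 × 0.957 = 3684
Group 3: 3350 × 0.956 = 3203
Group 4: 6850 × 0.931 = 6377
Group 5: 1850 × 0.949 + 1650 × 0.305 = 1756 + 503 = 2259
Population now: 0–19=1226, 20–39=3684, 40–59=3203, 60–79=6377, 80+=2259
Period 2:
Births: 3684 × 0.366 = 1348
Group 2: 1226 × 0.957 = 1173
Group 3: 3684 × 0.956 = 3522
Group 4: 3203 × 0.931 = 2982
Group 5: 6377 × 0.949 + 2259 × 0.305 = 6052 + 689 = 6741
Population now: 0–19=1348, 20–39=1173, 40–59=3522, 60–79=2982, 80+=6741
Period 3:
Births: 1173 × 0.366 = 429
Group 2: 1348 × 0.957 = 1290
Group 3: 1173 × 0.956 = 1121
Group 4: 3522 × 0.931 = 3279
Group 5: 2982 × 0.949 + 6741 × 0.305 = 2830 + 2056 = 4886
Population now: 0–19=429, 20–39=1290, 40–59=1121, 60–79=3279, 80+=4886
Scenario A total after 3 periods: 11005
Scenario B projection —
Period 1:
Births: 3350 × 0.446 = 1494
Group 2: 3850 × 0.957 = 3684
Group 3: 3350 × 0.956 = 3203
Group 4: 6850 × 0.931 = 6377
Group 5: 1850 × 0.949 + 1650 × 0.305 = 1756 + 503 = 2259
Population now: 0–19=1494, 20–39=3684, 40–59=3203, 60–79=6377, 80+=2259
Period 2:
Births: 3684 × 0.446 = 1643
Group 2: 1494 × 0.957 = 1430
Group 3: 3684 × 0.956 = 3522
Group 4: 3203 × 0.931 = 2982
Group 5: 6377 × 0.949 + 2259 × 0.305 = 6052 + 689 = 6741
Population now: 0–19=1643, 20–39=1430, 40–59=3522, 60–79=2982, 80+=6741
Period 3:
Births: 1430 × 0.446 = 638
Group 2: 1643 × 0.957 = 1572
Group 3: 1430 × 0.956 = 1367
Group 4: 3522 × 0.931 = 3279
Group 5: 2982 × 0.949 + 6741 × 0.305 = 2830 + 2056 = 4886
Population now: 0–19=638, 20–39=1572, 40–59=1367, 60–79=3279, 80+=4886
Scenario B total after 3 periods: 11742
Difference B − A = 11742 − 11005 = 737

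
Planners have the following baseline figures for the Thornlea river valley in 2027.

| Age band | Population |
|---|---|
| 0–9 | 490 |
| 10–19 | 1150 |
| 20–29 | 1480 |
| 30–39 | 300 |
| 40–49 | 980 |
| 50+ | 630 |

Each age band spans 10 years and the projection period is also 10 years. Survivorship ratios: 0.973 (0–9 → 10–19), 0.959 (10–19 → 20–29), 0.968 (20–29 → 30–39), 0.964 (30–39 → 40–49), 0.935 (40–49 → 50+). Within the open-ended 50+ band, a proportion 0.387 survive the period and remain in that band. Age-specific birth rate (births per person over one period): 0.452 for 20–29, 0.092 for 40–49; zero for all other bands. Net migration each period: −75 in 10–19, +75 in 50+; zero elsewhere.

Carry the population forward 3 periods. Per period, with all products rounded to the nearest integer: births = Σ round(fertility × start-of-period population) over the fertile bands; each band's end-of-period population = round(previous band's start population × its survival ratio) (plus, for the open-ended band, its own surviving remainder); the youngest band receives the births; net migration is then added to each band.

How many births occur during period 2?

526

Numbering the bands 1..6 from youngest to oldest:
After projecting period 1:
Births: 1480 × 0.452 = 669 ; 980 × 0.092 = 90 → 759
Band 2: 490 × 0.973 = 477
Band 3: 1150 × 0.959 = 1103
Band 4: 1480 × 0.968 = 1433
Band 5: 300 × 0.964 = 289
Band 6: 980 × 0.935 + 630 × 0.387 = 916 + 244 = 1160
Net migration: Band 2 − 75 → 402; Band 6 + 75 → 1235
End of period: [759, 402, 1103, 1433, 289, 1235]
After projecting period 2:
Births: 1103 × 0.452 = 499 ; 289 × 0.092 = 27 → 526
Band 2: 759 × 0.973 = 739
Band 3: 402 × 0.959 = 386
Band 4: 1103 × 0.968 = 1068
Band 5: 1433 × 0.964 = 1381
Band 6: 289 × 0.935 + 1235 × 0.387 = 270 + 478 = 748
Net migration: Band 2 − 75 → 664; Band 6 + 75 → 823
End of period: [526, 664, 386, 1068, 1381, 823]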